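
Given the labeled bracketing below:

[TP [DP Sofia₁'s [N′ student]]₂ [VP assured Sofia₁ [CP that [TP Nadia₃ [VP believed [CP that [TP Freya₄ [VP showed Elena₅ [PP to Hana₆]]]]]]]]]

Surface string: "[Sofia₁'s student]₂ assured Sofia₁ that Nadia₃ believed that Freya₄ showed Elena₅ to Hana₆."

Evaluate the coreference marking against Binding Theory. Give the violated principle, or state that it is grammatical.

grammatical

The two coindexed NPs are *Sofia₁* and *Sofia₁*.
*Sofia₁* is an R-expression; no coindexed NP c-commands it, so Principle C holds.
*Sofia₁* is an R-expression; *Sofia₁* does not c-command it, and no other NP shares its index, so Principle C is satisfied.
All principles are respected.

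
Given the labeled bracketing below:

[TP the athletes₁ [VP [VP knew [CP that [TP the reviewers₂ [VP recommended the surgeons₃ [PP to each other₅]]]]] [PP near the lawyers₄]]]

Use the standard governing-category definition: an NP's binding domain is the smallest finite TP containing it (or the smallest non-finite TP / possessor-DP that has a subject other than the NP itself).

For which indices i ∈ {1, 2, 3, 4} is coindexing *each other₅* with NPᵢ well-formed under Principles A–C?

*each other* is an anaphor, so Principle A applies: it must be bound in its binding domain.
Binding domain of *each other₅*: the embedded TP, whose subject is the reviewers₂.
*the athletes₁* c-commands the anaphor but is outside its binding domain → cannot satisfy Principle A.
*the reviewers₂* c-commands the anaphor within its binding domain → licit binder.
*the surgeons₃* c-commands the anaphor within its binding domain → licit binder.
*the lawyers₄* does not c-command the anaphor → cannot bind it.

{2, 3}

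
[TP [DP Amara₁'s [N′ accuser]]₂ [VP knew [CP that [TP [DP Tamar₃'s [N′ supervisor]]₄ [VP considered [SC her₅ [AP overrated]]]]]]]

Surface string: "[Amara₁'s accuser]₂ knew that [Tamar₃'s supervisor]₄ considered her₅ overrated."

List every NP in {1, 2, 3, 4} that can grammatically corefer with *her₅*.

*her* is a pronoun, so Principle B applies: it must be free in its binding domain.
Binding domain of *her₅*: the embedded TP, whose subject is [Tamar₃'s supervisor]₄.
*Amara₁* and the pronoun do not c-command one another → neither Principle B nor Principle C is at stake; coindexation permitted.
*[Amara₁'s accuser]₂* c-commands the pronoun but from outside its binding domain, and is not c-commanded by it → coindexation permitted.
*Tamar₃* and the pronoun do not c-command one another → neither Principle B nor Principle C is at stake; coindexation permitted.
*[Tamar₃'s supervisor]₄* c-commands the pronoun within its binding domain → coindexation would violate Principle B.

{1, 2, 3}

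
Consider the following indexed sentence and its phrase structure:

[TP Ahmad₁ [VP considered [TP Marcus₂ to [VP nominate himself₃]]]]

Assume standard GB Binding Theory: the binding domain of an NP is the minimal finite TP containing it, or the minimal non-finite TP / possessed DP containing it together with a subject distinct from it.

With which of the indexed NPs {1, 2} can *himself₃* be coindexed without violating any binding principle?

{2}

*himself* is an anaphor, so Principle A applies: it must be bound in its binding domain.
Binding domain of *himself₃*: the embedded TP, whose subject is Marcus₂.
*Ahmad₁* c-commands the anaphor but is outside its binding domain → cannot satisfy Principle A.
*Marcus₂* c-commands the anaphor within its binding domain → licit binder.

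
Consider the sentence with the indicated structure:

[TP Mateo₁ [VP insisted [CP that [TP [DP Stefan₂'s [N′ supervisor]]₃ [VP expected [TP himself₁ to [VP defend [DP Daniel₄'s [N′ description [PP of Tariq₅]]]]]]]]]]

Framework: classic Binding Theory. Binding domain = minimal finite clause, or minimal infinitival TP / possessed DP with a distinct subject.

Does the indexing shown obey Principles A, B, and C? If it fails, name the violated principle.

Principle A

The two coindexed NPs are *Mateo₁* and *himself₁*.
*himself₁* is an anaphor. Principle A requires it to be bound within its binding domain — the embedded TP, whose subject is [Stefan₂'s supervisor]₃.
Within that domain it is c-commanded by *[Stefan₂'s supervisor]₃*, which does not share its index.
*Mateo₁* does c-command the anaphor, but from outside its binding domain.
The anaphor is unbound in its domain → Principle A violation.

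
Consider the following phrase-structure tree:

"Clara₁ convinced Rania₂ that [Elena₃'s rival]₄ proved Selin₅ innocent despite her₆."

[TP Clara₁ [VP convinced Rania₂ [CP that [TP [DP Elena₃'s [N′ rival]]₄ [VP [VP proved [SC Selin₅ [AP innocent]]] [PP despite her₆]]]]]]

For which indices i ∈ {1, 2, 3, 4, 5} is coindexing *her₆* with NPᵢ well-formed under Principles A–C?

*her* is a pronoun, so Principle B applies: it must be free in its binding domain.
Binding domain of *her₆*: the embedded TP, whose subject is [Elena₃'s rival]₄.
*Clara₁* c-commands the pronoun but from outside its binding domain, and is not c-commanded by it → coindexation permitted.
*Rania₂* c-commands the pronoun but from outside its binding domain, and is not c-commanded by it → coindexation permitted.
*Elena₃* and the pronoun do not c-command one another → neither Principle B nor Principle C is at stake; coindexation permitted.
*[Elena₃'s rival]₄* c-commands the pronoun within its binding domain → coindexation would violate Principle B.
*Selin₅* and the pronoun do not c-command one another → neither Principle B nor Principle C is at stake; coindexation permitted.

{1, 2, 3, 5}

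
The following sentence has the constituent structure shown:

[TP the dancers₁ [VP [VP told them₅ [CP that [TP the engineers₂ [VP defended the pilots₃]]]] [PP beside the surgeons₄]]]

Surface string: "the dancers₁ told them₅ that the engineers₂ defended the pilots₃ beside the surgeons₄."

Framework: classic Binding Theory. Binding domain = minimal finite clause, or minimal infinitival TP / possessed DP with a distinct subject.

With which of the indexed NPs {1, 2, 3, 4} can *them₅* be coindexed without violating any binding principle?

{4}

*them* is a pronoun, so Principle B applies: it must be free in its binding domain.
Binding domain of *them₅*: the matrix TP, whose subject is the dancers₁.
*the dancers₁* c-commands the pronoun within its binding domain → coindexation would violate Principle B.
*the engineers₂*: the pronoun c-commands this R-expression → coindexation would violate Principle C on *the engineers₂*.
*the pilots₃*: the pronoun c-commands this R-expression → coindexation would violate Principle C on *the pilots₃*.
*the surgeons₄* and the pronoun do not c-command one another → neither Principle B nor Principle C is at stake; coindexation permitted.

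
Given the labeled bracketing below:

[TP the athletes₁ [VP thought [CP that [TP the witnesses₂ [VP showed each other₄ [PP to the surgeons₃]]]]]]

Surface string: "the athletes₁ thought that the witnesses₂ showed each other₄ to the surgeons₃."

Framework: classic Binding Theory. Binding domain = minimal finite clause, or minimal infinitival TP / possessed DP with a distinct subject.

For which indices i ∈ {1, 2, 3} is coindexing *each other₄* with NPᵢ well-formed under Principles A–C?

{2}

*each other* is an anaphor, so Principle A applies: it must be bound in its binding domain.
Binding domain of *each other₄*: the embedded TP, whose subject is the witnesses₂.
*the athletes₁* c-commands the anaphor but is outside its binding domain → cannot satisfy Principle A.
*the witnesses₂* c-commands the anaphor within its binding domain → licit binder.
*the surgeons₃* does not c-command the anaphor → cannot bind it.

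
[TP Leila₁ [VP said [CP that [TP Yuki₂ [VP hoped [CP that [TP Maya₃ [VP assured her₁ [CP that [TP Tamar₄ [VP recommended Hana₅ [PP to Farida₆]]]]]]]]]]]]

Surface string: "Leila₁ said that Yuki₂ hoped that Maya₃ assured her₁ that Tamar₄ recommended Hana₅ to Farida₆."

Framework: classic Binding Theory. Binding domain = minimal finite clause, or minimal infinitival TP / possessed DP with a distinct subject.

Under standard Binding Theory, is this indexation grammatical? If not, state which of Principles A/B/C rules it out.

grammatical

The two coindexed NPs are *Leila₁* and *her₁*.
*her₁* is a pronoun; its binding domain is the embedded TP, whose subject is Maya₃. Within that domain it is c-commanded only by *Maya₃*, which carries a different index — the pronoun is free locally, so Principle B holds.
*Leila₁* is an R-expression; *her₁* does not c-command it, and no other NP shares its index, so Principle C is satisfied.
All principles are respected.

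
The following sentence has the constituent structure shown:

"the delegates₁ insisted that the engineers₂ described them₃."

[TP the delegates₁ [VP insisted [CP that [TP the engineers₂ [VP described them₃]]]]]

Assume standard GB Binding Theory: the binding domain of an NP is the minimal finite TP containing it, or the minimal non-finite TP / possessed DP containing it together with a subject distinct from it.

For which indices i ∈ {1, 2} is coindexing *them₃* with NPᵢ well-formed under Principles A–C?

*them* is a pronoun, so Principle B applies: it must be free in its binding domain.
Binding domain of *them₃*: the embedded TP, whose subject is the engineers₂.
*the delegates₁* c-commands the pronoun but from outside its binding domain, and is not c-commanded by it → coindexation permitted.
*the engineers₂* c-commands the pronoun within its binding domain → coindexation would violate Principle B.

{1}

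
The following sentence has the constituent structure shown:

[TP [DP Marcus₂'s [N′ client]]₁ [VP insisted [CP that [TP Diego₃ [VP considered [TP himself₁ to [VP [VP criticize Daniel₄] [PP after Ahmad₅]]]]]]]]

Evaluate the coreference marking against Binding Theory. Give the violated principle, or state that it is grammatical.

The two coindexed NPs are *[Marcus₂'s client]₁* and *himself₁*.
*himself₁* is an anaphor. Principle A requires it to be bound within its binding domain — the embedded TP, whose subject is Diego₃.
Within that domain it is c-commanded by *Diego₃*, which does not share its index.
*[Marcus₂'s client]₁* does c-command the anaphor, but from outside its binding domain.
The anaphor is unbound in its domain → Principle A violation.

Principle A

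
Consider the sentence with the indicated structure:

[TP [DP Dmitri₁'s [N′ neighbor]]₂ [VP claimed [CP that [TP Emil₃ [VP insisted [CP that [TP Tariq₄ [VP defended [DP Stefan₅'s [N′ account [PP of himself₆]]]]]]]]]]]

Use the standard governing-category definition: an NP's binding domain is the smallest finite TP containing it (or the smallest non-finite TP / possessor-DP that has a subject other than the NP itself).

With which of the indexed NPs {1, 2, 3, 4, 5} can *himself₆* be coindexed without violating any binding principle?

*himself* is an anaphor, so Principle A applies: it must be bound in its binding domain.
Binding domain of *himself₆*: the possessed DP, whose subject is Stefan₅.
*Dmitri₁* does not c-command the anaphor → cannot bind it.
*[Dmitri₁'s neighbor]₂* c-commands the anaphor but is outside its binding domain → cannot satisfy Principle A.
*Emil₃* c-commands the anaphor but is outside its binding domain → cannot satisfy Principle A.
*Tariq₄* c-commands the anaphor but is outside its binding domain → cannot satisfy Principle A.
*Stefan₅* c-commands the anaphor within its binding domain → licit binder.

{5}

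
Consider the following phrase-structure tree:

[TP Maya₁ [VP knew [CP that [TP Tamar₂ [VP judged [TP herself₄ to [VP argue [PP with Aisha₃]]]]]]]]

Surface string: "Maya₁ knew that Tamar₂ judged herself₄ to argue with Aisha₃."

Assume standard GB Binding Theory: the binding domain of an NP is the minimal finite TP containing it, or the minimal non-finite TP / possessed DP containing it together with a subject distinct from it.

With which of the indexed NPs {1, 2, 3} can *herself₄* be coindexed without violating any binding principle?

{2}

*herself* is an anaphor, so Principle A applies: it must be bound in its binding domain.
Binding domain of *herself₄*: the embedded TP, whose subject is Tamar₂.
*Maya₁* c-commands the anaphor but is outside its binding domain → cannot satisfy Principle A.
*Tamar₂* c-commands the anaphor within its binding domain → licit binder.
*Aisha₃* does not c-command the anaphor → cannot bind it.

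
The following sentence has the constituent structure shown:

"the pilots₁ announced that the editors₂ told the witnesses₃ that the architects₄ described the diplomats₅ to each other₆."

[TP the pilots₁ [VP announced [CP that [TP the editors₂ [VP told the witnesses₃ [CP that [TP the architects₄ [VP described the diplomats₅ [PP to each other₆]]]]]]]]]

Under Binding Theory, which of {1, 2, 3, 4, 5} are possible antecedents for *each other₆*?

*each other* is an anaphor, so Principle A applies: it must be bound in its binding domain.
Binding domain of *each other₆*: the embedded TP, whose subject is the architects₄.
*the pilots₁* c-commands the anaphor but is outside its binding domain → cannot satisfy Principle A.
*the editors₂* c-commands the anaphor but is outside its binding domain → cannot satisfy Principle A.
*the witnesses₃* c-commands the anaphor but is outside its binding domain → cannot satisfy Principle A.
*the architects₄* c-commands the anaphor within its binding domain → licit binder.
*the diplomats₅* c-commands the anaphor within its binding domain → licit binder.

{4, 5}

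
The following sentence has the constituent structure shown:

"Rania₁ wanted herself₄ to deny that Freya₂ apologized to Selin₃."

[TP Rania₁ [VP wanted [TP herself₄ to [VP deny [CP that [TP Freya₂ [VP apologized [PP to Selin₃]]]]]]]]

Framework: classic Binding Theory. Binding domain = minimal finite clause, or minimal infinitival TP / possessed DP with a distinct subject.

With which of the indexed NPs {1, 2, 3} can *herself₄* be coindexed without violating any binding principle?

{1}

*herself* is an anaphor, so Principle A applies: it must be bound in its binding domain.
Binding domain of *herself₄*: the matrix TP, whose subject is Rania₁.
*Rania₁* c-commands the anaphor within its binding domain → licit binder.
*Freya₂* does not c-command the anaphor → cannot bind it.
*Selin₃* does not c-command the anaphor → cannot bind it.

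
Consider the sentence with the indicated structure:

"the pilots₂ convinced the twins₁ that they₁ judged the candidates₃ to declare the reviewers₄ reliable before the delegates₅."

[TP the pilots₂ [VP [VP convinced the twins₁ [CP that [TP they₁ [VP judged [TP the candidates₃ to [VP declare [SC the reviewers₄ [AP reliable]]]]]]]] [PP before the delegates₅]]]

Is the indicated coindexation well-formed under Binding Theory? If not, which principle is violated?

The two coindexed NPs are *the twins₁* and *they₁*.
*they₁* is a pronoun; nothing c-commands it within its binding domain (the embedded TP.), so Principle B holds trivially.
*the twins₁* is an R-expression; *they₁* does not c-command it, and no other NP shares its index, so Principle C is satisfied.
All principles are respected.

grammatical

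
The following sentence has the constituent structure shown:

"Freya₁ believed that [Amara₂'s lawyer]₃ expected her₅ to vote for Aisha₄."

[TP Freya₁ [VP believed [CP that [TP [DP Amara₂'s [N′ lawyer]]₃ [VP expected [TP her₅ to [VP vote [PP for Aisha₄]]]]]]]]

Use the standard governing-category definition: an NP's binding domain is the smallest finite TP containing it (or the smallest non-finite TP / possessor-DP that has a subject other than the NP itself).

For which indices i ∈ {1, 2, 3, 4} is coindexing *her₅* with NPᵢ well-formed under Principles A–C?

*her* is a pronoun, so Principle B applies: it must be free in its binding domain.
Binding domain of *her₅*: the embedded TP, whose subject is [Amara₂'s lawyer]₃.
*Freya₁* c-commands the pronoun but from outside its binding domain, and is not c-commanded by it → coindexation permitted.
*Amara₂* and the pronoun do not c-command one another → neither Principle B nor Principle C is at stake; coindexation permitted.
*[Amara₂'s lawyer]₃* c-commands the pronoun within its binding domain → coindexation would violate Principle B.
*Aisha₄*: the pronoun c-commands this R-expression → coindexation would violate Principle C on *Aisha₄*.

{1, 2}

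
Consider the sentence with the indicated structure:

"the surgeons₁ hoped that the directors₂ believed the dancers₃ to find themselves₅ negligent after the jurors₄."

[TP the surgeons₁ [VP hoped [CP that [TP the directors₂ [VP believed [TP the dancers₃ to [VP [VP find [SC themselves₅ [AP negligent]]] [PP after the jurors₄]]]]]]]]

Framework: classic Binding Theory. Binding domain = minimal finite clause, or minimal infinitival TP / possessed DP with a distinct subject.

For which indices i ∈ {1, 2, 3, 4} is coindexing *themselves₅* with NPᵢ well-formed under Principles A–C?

*themselves* is an anaphor, so Principle A applies: it must be bound in its binding domain.
Binding domain of *themselves₅*: the embedded TP, whose subject is the dancers₃.
*the surgeons₁* c-commands the anaphor but is outside its binding domain → cannot satisfy Principle A.
*the directors₂* c-commands the anaphor but is outside its binding domain → cannot satisfy Principle A.
*the dancers₃* c-commands the anaphor within its binding domain → licit binder.
*the jurors₄* does not c-command the anaphor → cannot bind it.

{3}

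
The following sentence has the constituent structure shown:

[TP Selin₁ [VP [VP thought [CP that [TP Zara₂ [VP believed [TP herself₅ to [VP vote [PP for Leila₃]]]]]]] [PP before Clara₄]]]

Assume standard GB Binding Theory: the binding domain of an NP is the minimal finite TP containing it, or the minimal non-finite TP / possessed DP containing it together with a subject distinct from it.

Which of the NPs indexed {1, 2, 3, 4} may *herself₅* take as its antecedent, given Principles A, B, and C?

*herself* is an anaphor, so Principle A applies: it must be bound in its binding domain.
Binding domain of *herself₅*: the embedded TP, whose subject is Zara₂.
*Selin₁* c-commands the anaphor but is outside its binding domain → cannot satisfy Principle A.
*Zara₂* c-commands the anaphor within its binding domain → licit binder.
*Leila₃* does not c-command the anaphor → cannot bind it.
*Clara₄* does not c-command the anaphor → cannot bind it.

{2}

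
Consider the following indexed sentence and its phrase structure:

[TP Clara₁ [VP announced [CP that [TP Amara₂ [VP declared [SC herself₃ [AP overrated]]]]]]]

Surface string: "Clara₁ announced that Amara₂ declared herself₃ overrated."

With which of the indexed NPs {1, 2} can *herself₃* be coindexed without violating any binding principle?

*herself* is an anaphor, so Principle A applies: it must be bound in its binding domain.
Binding domain of *herself₃*: the embedded TP, whose subject is Amara₂.
*Clara₁* c-commands the anaphor but is outside its binding domain → cannot satisfy Principle A.
*Amara₂* c-commands the anaphor within its binding domain → licit binder.

{2}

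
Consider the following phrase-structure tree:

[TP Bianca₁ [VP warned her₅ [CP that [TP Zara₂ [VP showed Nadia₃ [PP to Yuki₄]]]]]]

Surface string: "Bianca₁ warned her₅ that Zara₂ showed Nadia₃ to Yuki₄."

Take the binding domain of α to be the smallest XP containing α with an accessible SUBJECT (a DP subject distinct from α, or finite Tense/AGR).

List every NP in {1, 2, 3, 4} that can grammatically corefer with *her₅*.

*her* is a pronoun, so Principle B applies: it must be free in its binding domain.
Binding domain of *her₅*: the matrix TP, whose subject is Bianca₁.
*Bianca₁* c-commands the pronoun within its binding domain → coindexation would violate Principle B.
*Zara₂*: the pronoun c-commands this R-expression → coindexation would violate Principle C on *Zara₂*.
*Nadia₃*: the pronoun c-commands this R-expression → coindexation would violate Principle C on *Nadia₃*.
*Yuki₄*: the pronoun c-commands this R-expression → coindexation would violate Principle C on *Yuki₄*.

none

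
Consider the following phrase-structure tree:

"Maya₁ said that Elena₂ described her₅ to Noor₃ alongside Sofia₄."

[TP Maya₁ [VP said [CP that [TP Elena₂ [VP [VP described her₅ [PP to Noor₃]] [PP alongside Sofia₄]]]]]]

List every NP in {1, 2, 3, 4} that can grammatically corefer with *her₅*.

{1, 4}

*her* is a pronoun, so Principle B applies: it must be free in its binding domain.
Binding domain of *her₅*: the embedded TP, whose subject is Elena₂.
*Maya₁* c-commands the pronoun but from outside its binding domain, and is not c-commanded by it → coindexation permitted.
*Elena₂* c-commands the pronoun within its binding domain → coindexation would violate Principle B.
*Noor₃*: the pronoun c-commands this R-expression → coindexation would violate Principle C on *Noor₃*.
*Sofia₄* and the pronoun do not c-command one another → neither Principle B nor Principle C is at stake; coindexation permitted.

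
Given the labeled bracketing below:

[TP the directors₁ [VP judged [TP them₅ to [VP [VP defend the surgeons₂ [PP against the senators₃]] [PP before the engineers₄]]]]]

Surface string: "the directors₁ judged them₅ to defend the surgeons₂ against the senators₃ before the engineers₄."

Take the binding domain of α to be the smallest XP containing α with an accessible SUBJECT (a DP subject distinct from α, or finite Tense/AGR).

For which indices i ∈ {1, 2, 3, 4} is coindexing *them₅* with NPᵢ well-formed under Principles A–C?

*them* is a pronoun, so Principle B applies: it must be free in its binding domain.
Binding domain of *them₅*: the matrix TP, whose subject is the directors₁.
*the directors₁* c-commands the pronoun within its binding domain → coindexation would violate Principle B.
*the surgeons₂*: the pronoun c-commands this R-expression → coindexation would violate Principle C on *the surgeons₂*.
*the senators₃*: the pronoun c-commands this R-expression → coindexation would violate Principle C on *the senators₃*.
*the engineers₄*: the pronoun c-commands this R-expression → coindexation would violate Principle C on *the engineers₄*.

none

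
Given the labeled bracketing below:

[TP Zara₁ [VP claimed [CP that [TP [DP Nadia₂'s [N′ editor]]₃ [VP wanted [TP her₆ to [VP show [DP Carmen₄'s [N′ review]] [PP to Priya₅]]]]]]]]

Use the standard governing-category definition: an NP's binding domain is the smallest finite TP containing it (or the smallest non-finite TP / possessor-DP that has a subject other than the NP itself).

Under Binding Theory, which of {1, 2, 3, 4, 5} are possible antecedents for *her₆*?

*her* is a pronoun, so Principle B applies: it must be free in its binding domain.
Binding domain of *her₆*: the embedded TP, whose subject is [Nadia₂'s editor]₃.
*Zara₁* c-commands the pronoun but from outside its binding domain, and is not c-commanded by it → coindexation permitted.
*Nadia₂* and the pronoun do not c-command one another → neither Principle B nor Principle C is at stake; coindexation permitted.
*[Nadia₂'s editor]₃* c-commands the pronoun within its binding domain → coindexation would violate Principle B.
*Carmen₄*: the pronoun c-commands this R-expression → coindexation would violate Principle C on *Carmen₄*.
*Priya₅*: the pronoun c-commands this R-expression → coindexation would violate Principle C on *Priya₅*.

{1, 2}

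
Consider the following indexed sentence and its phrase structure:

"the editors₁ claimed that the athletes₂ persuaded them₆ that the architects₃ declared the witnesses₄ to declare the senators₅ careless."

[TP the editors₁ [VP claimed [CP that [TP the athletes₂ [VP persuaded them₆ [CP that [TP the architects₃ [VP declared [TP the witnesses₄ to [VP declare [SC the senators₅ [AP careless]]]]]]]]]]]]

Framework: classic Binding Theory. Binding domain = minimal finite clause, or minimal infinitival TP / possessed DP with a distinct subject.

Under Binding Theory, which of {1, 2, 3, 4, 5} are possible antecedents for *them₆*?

*them* is a pronoun, so Principle B applies: it must be free in its binding domain.
Binding domain of *them₆*: the embedded TP, whose subject is the athletes₂.
*the editors₁* c-commands the pronoun but from outside its binding domain, and is not c-commanded by it → coindexation permitted.
*the athletes₂* c-commands the pronoun within its binding domain → coindexation would violate Principle B.
*the architects₃*: the pronoun c-commands this R-expression → coindexation would violate Principle C on *the architects₃*.
*the witnesses₄*: the pronoun c-commands this R-expression → coindexation would violate Principle C on *the witnesses₄*.
*the senators₅*: the pronoun c-commands this R-expression → coindexation would violate Principle C on *the senators₅*.

{1}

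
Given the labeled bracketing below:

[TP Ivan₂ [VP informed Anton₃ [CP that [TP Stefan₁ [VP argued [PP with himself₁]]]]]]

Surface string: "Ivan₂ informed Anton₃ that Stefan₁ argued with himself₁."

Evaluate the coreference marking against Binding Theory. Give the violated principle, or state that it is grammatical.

grammatical

The two coindexed NPs are *Stefan₁* and *himself₁*.
*himself₁* is an anaphor; its binding domain is the embedded TP, whose subject is Stefan₁. *Stefan₁* c-commands it within that domain and shares its index, so Principle A is satisfied.
*Stefan₁* is an R-expression; *himself₁* does not c-command it, and no other NP shares its index, so Principle C is satisfied.
All principles are respected.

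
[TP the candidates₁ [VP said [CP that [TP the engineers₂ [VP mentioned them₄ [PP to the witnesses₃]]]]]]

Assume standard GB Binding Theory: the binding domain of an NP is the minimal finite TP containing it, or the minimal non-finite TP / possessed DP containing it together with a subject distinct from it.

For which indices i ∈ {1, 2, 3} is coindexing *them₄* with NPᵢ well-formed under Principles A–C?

{1}

*them* is a pronoun, so Principle B applies: it must be free in its binding domain.
Binding domain of *them₄*: the embedded TP, whose subject is the engineers₂.
*the candidates₁* c-commands the pronoun but from outside its binding domain, and is not c-commanded by it → coindexation permitted.
*the engineers₂* c-commands the pronoun within its binding domain → coindexation would violate Principle B.
*the witnesses₃*: the pronoun c-commands this R-expression → coindexation would violate Principle C on *the witnesses₃*.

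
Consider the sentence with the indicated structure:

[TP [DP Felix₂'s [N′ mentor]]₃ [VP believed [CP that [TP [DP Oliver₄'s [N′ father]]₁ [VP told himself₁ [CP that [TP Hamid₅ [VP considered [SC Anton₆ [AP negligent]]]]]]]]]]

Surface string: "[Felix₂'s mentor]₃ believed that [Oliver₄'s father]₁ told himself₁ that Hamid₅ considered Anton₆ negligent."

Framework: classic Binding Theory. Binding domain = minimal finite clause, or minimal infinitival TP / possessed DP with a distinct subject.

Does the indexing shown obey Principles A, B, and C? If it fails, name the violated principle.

The two coindexed NPs are *[Oliver₄'s father]₁* and *himself₁*.
*himself₁* is an anaphor; its binding domain is the embedded TP, whose subject is [Oliver₄'s father]₁. *[Oliver₄'s father]₁* c-commands it within that domain and shares its index, so Principle A is satisfied.
*[Oliver₄'s father]₁* is an R-expression; *himself₁* does not c-command it, and no other NP shares its index, so Principle C is satisfied.
All principles are respected.

grammatical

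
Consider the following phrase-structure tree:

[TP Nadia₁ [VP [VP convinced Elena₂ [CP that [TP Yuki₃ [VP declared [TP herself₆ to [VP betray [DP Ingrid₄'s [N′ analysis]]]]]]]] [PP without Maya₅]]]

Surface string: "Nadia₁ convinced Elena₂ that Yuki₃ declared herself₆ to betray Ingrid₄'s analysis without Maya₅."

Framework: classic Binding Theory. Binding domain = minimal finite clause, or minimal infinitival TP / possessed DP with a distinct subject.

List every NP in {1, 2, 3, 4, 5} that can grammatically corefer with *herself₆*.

{3}

*herself* is an anaphor, so Principle A applies: it must be bound in its binding domain.
Binding domain of *herself₆*: the embedded TP, whose subject is Yuki₃.
*Nadia₁* c-commands the anaphor but is outside its binding domain → cannot satisfy Principle A.
*Elena₂* c-commands the anaphor but is outside its binding domain → cannot satisfy Principle A.
*Yuki₃* c-commands the anaphor within its binding domain → licit binder.
*Ingrid₄* does not c-command the anaphor → cannot bind it.
*Maya₅* does not c-command the anaphor → cannot bind it.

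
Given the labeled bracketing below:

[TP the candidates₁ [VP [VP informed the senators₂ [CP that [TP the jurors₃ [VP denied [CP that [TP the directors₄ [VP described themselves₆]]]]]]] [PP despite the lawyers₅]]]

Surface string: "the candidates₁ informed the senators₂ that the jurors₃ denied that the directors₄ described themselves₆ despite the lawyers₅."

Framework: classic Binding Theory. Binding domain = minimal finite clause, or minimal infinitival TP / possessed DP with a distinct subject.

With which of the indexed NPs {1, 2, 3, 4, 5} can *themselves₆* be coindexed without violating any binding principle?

{4}

*themselves* is an anaphor, so Principle A applies: it must be bound in its binding domain.
Binding domain of *themselves₆*: the embedded TP, whose subject is the directors₄.
*the candidates₁* c-commands the anaphor but is outside its binding domain → cannot satisfy Principle A.
*the senators₂* c-commands the anaphor but is outside its binding domain → cannot satisfy Principle A.
*the jurors₃* c-commands the anaphor but is outside its binding domain → cannot satisfy Principle A.
*the directors₄* c-commands the anaphor within its binding domain → licit binder.
*the lawyers₅* does not c-command the anaphor → cannot bind it.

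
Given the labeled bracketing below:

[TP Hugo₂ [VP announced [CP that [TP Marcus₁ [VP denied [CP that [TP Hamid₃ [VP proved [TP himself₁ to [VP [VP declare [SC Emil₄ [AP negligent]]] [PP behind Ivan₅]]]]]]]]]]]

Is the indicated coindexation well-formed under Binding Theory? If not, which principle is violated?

Principle A

The two coindexed NPs are *Marcus₁* and *himself₁*.
*himself₁* is an anaphor. Principle A requires it to be bound within its binding domain — the embedded TP, whose subject is Hamid₃.
Within that domain it is c-commanded by *Hamid₃*, which does not share its index.
*Marcus₁* does c-command the anaphor, but from outside its binding domain.
The anaphor is unbound in its domain → Principle A violation.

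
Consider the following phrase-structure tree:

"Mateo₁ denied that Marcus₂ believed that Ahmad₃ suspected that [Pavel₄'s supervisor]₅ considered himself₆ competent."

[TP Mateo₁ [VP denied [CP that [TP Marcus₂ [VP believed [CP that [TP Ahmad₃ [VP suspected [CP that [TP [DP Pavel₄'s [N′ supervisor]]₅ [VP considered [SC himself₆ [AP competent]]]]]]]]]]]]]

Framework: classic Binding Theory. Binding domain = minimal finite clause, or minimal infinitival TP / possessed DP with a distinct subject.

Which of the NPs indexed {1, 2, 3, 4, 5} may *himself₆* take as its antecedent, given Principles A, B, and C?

*himself* is an anaphor, so Principle A applies: it must be bound in its binding domain.
Binding domain of *himself₆*: the embedded TP, whose subject is [Pavel₄'s supervisor]₅.
*Mateo₁* c-commands the anaphor but is outside its binding domain → cannot satisfy Principle A.
*Marcus₂* c-commands the anaphor but is outside its binding domain → cannot satisfy Principle A.
*Ahmad₃* c-commands the anaphor but is outside its binding domain → cannot satisfy Principle A.
*Pavel₄* does not c-command the anaphor → cannot bind it.
*[Pavel₄'s supervisor]₅* c-commands the anaphor within its binding domain → licit binder.

{5}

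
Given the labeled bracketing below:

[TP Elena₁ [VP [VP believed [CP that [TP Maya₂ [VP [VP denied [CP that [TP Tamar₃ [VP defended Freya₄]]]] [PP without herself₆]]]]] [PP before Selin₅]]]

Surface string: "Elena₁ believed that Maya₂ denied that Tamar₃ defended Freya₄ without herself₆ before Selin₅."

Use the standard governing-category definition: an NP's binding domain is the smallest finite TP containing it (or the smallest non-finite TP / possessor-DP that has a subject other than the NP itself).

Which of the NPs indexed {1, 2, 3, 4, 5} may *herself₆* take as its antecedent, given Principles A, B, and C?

*herself* is an anaphor, so Principle A applies: it must be bound in its binding domain.
Binding domain of *herself₆*: the embedded TP, whose subject is Maya₂.
*Elena₁* c-commands the anaphor but is outside its binding domain → cannot satisfy Principle A.
*Maya₂* c-commands the anaphor within its binding domain → licit binder.
*Tamar₃* does not c-command the anaphor → cannot bind it.
*Freya₄* does not c-command the anaphor → cannot bind it.
*Selin₅* does not c-command the anaphor → cannot bind it.

{2}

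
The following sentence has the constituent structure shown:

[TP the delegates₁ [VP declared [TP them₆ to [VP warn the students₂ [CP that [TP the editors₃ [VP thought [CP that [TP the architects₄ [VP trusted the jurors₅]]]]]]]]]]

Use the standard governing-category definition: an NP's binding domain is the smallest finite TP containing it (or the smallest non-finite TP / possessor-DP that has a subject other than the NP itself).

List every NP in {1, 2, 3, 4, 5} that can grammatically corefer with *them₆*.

none

*them* is a pronoun, so Principle B applies: it must be free in its binding domain.
Binding domain of *them₆*: the matrix TP, whose subject is the delegates₁.
*the delegates₁* c-commands the pronoun within its binding domain → coindexation would violate Principle B.
*the students₂*: the pronoun c-commands this R-expression → coindexation would violate Principle C on *the students₂*.
*the editors₃*: the pronoun c-commands this R-expression → coindexation would violate Principle C on *the editors₃*.
*the architects₄*: the pronoun c-commands this R-expression → coindexation would violate Principle C on *the architects₄*.
*the jurors₅*: the pronoun c-commands this R-expression → coindexation would violate Principle C on *the jurors₅*.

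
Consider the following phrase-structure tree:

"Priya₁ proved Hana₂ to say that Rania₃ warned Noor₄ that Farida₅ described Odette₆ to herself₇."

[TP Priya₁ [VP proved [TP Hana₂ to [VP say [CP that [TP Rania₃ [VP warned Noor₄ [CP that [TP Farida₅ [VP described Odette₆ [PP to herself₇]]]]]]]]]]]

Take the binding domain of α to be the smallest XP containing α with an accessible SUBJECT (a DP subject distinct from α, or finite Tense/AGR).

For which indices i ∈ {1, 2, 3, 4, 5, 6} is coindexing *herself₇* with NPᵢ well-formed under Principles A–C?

{5, 6}

*herself* is an anaphor, so Principle A applies: it must be bound in its binding domain.
Binding domain of *herself₇*: the embedded TP, whose subject is Farida₅.
*Priya₁* c-commands the anaphor but is outside its binding domain → cannot satisfy Principle A.
*Hana₂* c-commands the anaphor but is outside its binding domain → cannot satisfy Principle A.
*Rania₃* c-commands the anaphor but is outside its binding domain → cannot satisfy Principle A.
*Noor₄* c-commands the anaphor but is outside its binding domain → cannot satisfy Principle A.
*Farida₅* c-commands the anaphor within its binding domain → licit binder.
*Odette₆* c-commands the anaphor within its binding domain → licit binder.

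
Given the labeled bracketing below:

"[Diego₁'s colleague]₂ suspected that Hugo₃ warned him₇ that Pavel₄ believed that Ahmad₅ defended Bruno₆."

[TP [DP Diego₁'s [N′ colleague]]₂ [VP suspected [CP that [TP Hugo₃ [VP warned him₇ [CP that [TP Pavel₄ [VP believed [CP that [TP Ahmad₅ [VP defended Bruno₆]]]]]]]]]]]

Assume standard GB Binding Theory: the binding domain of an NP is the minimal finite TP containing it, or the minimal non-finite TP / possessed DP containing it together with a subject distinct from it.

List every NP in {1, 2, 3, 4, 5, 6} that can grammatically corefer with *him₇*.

*him* is a pronoun, so Principle B applies: it must be free in its binding domain.
Binding domain of *him₇*: the embedded TP, whose subject is Hugo₃.
*Diego₁* and the pronoun do not c-command one another → neither Principle B nor Principle C is at stake; coindexation permitted.
*[Diego₁'s colleague]₂* c-commands the pronoun but from outside its binding domain, and is not c-commanded by it → coindexation permitted.
*Hugo₃* c-commands the pronoun within its binding domain → coindexation would violate Principle B.
*Pavel₄*: the pronoun c-commands this R-expression → coindexation would violate Principle C on *Pavel₄*.
*Ahmad₅*: the pronoun c-commands this R-expression → coindexation would violate Principle C on *Ahmad₅*.
*Bruno₆*: the pronoun c-commands this R-expression → coindexation would violate Principle C on *Bruno₆*.

{1, 2}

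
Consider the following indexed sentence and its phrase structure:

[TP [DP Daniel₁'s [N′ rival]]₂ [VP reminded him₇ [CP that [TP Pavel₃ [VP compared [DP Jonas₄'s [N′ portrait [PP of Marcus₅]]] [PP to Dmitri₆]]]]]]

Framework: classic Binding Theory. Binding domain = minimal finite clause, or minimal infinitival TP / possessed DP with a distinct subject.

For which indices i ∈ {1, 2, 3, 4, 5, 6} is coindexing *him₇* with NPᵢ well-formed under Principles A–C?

{1}

*him* is a pronoun, so Principle B applies: it must be free in its binding domain.
Binding domain of *him₇*: the matrix TP, whose subject is [Daniel₁'s rival]₂.
*Daniel₁* and the pronoun do not c-command one another → neither Principle B nor Principle C is at stake; coindexation permitted.
*[Daniel₁'s rival]₂* c-commands the pronoun within its binding domain → coindexation would violate Principle B.
*Pavel₃*: the pronoun c-commands this R-expression → coindexation would violate Principle C on *Pavel₃*.
*Jonas₄*: the pronoun c-commands this R-expression → coindexation would violate Principle C on *Jonas₄*.
*Marcus₅*: the pronoun c-commands this R-expression → coindexation would violate Principle C on *Marcus₅*.
*Dmitri₆*: the pronoun c-commands this R-expression → coindexation would violate Principle C on *Dmitri₆*.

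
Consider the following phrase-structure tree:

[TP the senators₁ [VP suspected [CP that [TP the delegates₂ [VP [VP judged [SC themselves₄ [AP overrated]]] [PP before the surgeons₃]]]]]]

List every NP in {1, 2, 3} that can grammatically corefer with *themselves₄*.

{2}

*themselves* is an anaphor, so Principle A applies: it must be bound in its binding domain.
Binding domain of *themselves₄*: the embedded TP, whose subject is the delegates₂.
*the senators₁* c-commands the anaphor but is outside its binding domain → cannot satisfy Principle A.
*the delegates₂* c-commands the anaphor within its binding domain → licit binder.
*the surgeons₃* does not c-command the anaphor → cannot bind it.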